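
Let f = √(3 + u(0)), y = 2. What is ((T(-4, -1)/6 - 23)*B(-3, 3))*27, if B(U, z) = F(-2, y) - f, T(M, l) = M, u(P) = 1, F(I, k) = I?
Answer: 2556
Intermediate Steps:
f = 2 (f = √(3 + 1) = √4 = 2)
B(U, z) = -4 (B(U, z) = -2 - 1*2 = -2 - 2 = -4)
((T(-4, -1)/6 - 23)*B(-3, 3))*27 = ((-4/6 - 23)*(-4))*27 = ((-4*⅙ - 23)*(-4))*27 = ((-⅔ - 23)*(-4))*27 = -71/3*(-4)*27 = (284/3)*27 = 2556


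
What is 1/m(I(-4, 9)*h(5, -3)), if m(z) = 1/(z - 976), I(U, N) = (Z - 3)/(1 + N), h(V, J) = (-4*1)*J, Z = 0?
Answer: -4898/5 ≈ -979.60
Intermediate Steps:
h(V, J) = -4*J
I(U, N) = -3/(1 + N) (I(U, N) = (0 - 3)/(1 + N) = -3/(1 + N))
m(z) = 1/(-976 + z)
1/m(I(-4, 9)*h(5, -3)) = 1/(1/(-976 + (-3/(1 + 9))*(-4*(-3)))) = 1/(1/(-976 - 3/10*12)) = 1/(1/(-976 - 18/5)) = 1/(1/(-4898/5)) = 1/(-5/4898) = -4898/5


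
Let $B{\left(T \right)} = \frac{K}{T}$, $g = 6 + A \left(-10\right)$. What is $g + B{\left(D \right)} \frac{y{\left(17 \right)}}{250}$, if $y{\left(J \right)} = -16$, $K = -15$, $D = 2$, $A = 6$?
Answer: $- \frac{1338}{25} \approx -53.52$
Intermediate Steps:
$g = -54$ ($g = 6 + 6 \left(-10\right) = 6 - 60 = -54$)
$B{\left(T \right)} = - \frac{15}{T}$
$g + B{\left(D \right)} \frac{y{\left(17 \right)}}{250} = -54 + - \frac{15}{2} \left(- \frac{16}{250}\right) = -54 + \left(-15\right) \frac{1}{2} \left(\left(-16\right) \frac{1}{250}\right) = -54 - - \frac{12}{25} = -54 + \frac{12}{25} = - \frac{1338}{25}$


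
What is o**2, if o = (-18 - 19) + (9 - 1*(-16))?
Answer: 144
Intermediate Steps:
o = -12 (o = -37 + (9 + 16) = -37 + 25 = -12)
o**2 = (-12)**2 = 144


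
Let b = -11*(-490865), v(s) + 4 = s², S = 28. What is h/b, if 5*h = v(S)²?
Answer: 24336/1079903 ≈ 0.022535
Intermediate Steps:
v(s) = -4 + s²
b = 5399515
h = 121680 (h = (-4 + 28²)²/5 = (-4 + 784)²/5 = (⅕)*780² = (⅕)*608400 = 121680)
h/b = 121680/5399515 = 121680*(1/5399515) = 24336/1079903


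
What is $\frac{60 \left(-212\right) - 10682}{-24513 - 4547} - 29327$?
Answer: $- \frac{426109609}{14530} \approx -29326.0$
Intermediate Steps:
$\frac{60 \left(-212\right) - 10682}{-24513 - 4547} - 29327 = \frac{-12720 - 10682}{-29060} - 29327 = \left(-23402\right) \left(- \frac{1}{29060}\right) - 29327 = \frac{11701}{14530} - 29327 = - \frac{426109609}{14530}$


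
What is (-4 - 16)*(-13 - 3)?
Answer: 320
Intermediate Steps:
(-4 - 16)*(-13 - 3) = -20*(-16) = 320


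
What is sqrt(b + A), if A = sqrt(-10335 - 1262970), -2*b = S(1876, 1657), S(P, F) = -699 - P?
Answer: sqrt(5150 + 4*I*sqrt(1273305))/2 ≈ 38.727 + 14.569*I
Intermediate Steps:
b = 2575/2 (b = -(-699 - 1*1876)/2 = -(-699 - 1876)/2 = -1/2*(-2575) = 2575/2 ≈ 1287.5)
A = I*sqrt(1273305) (A = sqrt(-1273305) = I*sqrt(1273305) ≈ 1128.4*I)
sqrt(b + A) = sqrt(2575/2 + I*sqrt(1273305))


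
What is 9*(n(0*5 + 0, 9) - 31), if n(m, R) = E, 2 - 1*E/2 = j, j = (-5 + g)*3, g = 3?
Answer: -135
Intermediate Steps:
j = -6 (j = (-5 + 3)*3 = -2*3 = -6)
E = 16 (E = 4 - 2*(-6) = 4 + 12 = 16)
n(m, R) = 16
9*(n(0*5 + 0, 9) - 31) = 9*(16 - 31) = 9*(-15) = -135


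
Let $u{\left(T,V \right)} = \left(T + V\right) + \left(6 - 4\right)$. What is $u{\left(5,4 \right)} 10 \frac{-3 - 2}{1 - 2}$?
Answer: $550$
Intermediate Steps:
$u{\left(T,V \right)} = 2 + T + V$ ($u{\left(T,V \right)} = \left(T + V\right) + 2 = 2 + T + V$)
$u{\left(5,4 \right)} 10 \frac{-3 - 2}{1 - 2} = \left(2 + 5 + 4\right) 10 \frac{-3 - 2}{1 - 2} = 11 \cdot 10 \left(- \frac{5}{-1}\right) = 110 \left(\left(-5\right) \left(-1\right)\right) = 110 \cdot 5 = 550$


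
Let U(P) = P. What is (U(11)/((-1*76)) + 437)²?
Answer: 1102306401/5776 ≈ 1.9084e+5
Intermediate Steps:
(U(11)/((-1*76)) + 437)² = (11/((-1*76)) + 437)² = (11/(-76) + 437)² = (11*(-1/76) + 437)² = (-11/76 + 437)² = (33201/76)² = 1102306401/5776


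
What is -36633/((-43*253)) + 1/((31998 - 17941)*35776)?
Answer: 428438467645/127234517696 ≈ 3.3673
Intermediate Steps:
-36633/((-43*253)) + 1/((31998 - 17941)*35776) = -36633/(-10879) + (1/35776)/14057 = -36633*(-1/10879) + (1/14057)*(1/35776) = 36633/10879 + 1/502903232 = 428438467645/127234517696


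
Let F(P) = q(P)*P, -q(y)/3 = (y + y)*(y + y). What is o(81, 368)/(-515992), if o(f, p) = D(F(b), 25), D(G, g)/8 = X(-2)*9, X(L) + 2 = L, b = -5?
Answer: 36/64499 ≈ 0.00055815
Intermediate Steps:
X(L) = -2 + L
q(y) = -12*y² (q(y) = -3*(y + y)*(y + y) = -3*2*y*2*y = -12*y²)
F(P) = -12*P³ (F(P) = (-12*P²)*P = -12*P³)
D(G, g) = -288 (D(G, g) = 8*((-2 - 2)*9) = 8*(-4*9) = 8*(-36) = -288)
o(f, p) = -288
o(81, 368)/(-515992) = -288/(-515992) = -288*(-1/515992) = 36/64499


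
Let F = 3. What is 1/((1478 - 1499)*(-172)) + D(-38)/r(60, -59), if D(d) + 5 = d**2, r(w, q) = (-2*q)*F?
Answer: 288779/71036 ≈ 4.0652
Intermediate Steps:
r(w, q) = -6*q (r(w, q) = -2*q*3 = -6*q)
D(d) = -5 + d**2
1/((1478 - 1499)*(-172)) + D(-38)/r(60, -59) = 1/((1478 - 1499)*(-172)) + (-5 + (-38)**2)/((-6*(-59))) = -1/172/(-21) + (-5 + 1444)/354 = -1/21*(-1/172) + 1439*(1/354) = 1/3612 + 1439/354 = 288779/71036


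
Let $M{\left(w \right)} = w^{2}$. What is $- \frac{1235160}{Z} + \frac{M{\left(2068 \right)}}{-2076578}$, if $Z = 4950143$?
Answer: $- \frac{11867403219856}{5139679025327} \approx -2.309$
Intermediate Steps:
$- \frac{1235160}{Z} + \frac{M{\left(2068 \right)}}{-2076578} = - \frac{1235160}{4950143} + \frac{2068^{2}}{-2076578} = \left(-1235160\right) \frac{1}{4950143} + 4276624 \left(- \frac{1}{2076578}\right) = - \frac{1235160}{4950143} - \frac{2138312}{1038289} = - \frac{11867403219856}{5139679025327}$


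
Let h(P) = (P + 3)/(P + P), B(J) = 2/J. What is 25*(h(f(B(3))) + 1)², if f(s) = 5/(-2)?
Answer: 81/4 ≈ 20.250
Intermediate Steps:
f(s) = -5/2 (f(s) = 5*(-½) = -5/2)
h(P) = (3 + P)/(2*P) (h(P) = (3 + P)/((2*P)) = (3 + P)*(1/(2*P)) = (3 + P)/(2*P))
25*(h(f(B(3))) + 1)² = 25*((3 - 5/2)/(2*(-5/2)) + 1)² = 25*((½)*(-⅖)*(½) + 1)² = 25*(-⅒ + 1)² = 25*(9/10)² = 25*(81/100) = 81/4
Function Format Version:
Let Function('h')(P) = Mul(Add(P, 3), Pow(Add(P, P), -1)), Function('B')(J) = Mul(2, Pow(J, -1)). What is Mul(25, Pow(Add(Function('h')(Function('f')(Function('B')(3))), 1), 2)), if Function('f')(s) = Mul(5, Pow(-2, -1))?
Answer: Rational(81, 4) ≈ 20.250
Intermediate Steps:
Function('f')(s) = Rational(-5, 2) (Function('f')(s) = Mul(5, Rational(-1, 2)) = Rational(-5, 2))
Function('h')(P) = Mul(Rational(1, 2), Pow(P, -1), Add(3, P)) (Function('h')(P) = Mul(Add(3, P), Pow(Mul(2, P), -1)) = Mul(Add(3, P), Mul(Rational(1, 2), Pow(P, -1))) = Mul(Rational(1, 2), Pow(P, -1), Add(3, P)))
Mul(25, Pow(Add(Function('h')(Function('f')(Function('B')(3))), 1), 2)) = Mul(25, Pow(Add(Mul(Rational(1, 2), Pow(Rational(-5, 2), -1), Add(3, Rational(-5, 2))), 1), 2)) = Mul(25, Pow(Add(Mul(Rational(1, 2), Rational(-2, 5), Rational(1, 2)), 1), 2)) = Mul(25, Pow(Add(Rational(-1, 10), 1), 2)) = Mul(25, Pow(Rational(9, 10), 2)) = Mul(25, Rational(81, 100)) = Rational(81, 4)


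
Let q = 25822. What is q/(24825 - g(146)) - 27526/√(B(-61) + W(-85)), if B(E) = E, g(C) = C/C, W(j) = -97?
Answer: 12911/12412 + 13763*I*√158/79 ≈ 1.0402 + 2189.9*I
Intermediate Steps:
g(C) = 1
q/(24825 - g(146)) - 27526/√(B(-61) + W(-85)) = 25822/(24825 - 1*1) - 27526/√(-61 - 97) = 25822/(24825 - 1) - 27526*(-I*√158/158) = 25822/24824 - 27526*(-I*√158/158) = 25822*(1/24824) - (-13763)*I*√158/79 = 12911/12412 + 13763*I*√158/79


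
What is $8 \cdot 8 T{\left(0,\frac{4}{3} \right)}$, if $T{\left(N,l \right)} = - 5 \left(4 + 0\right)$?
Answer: $-1280$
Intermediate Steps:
$T{\left(N,l \right)} = -20$ ($T{\left(N,l \right)} = \left(-5\right) 4 = -20$)
$8 \cdot 8 T{\left(0,\frac{4}{3} \right)} = 8 \cdot 8 \left(-20\right) = 64 \left(-20\right) = -1280$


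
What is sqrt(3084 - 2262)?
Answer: sqrt(822) ≈ 28.671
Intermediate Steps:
sqrt(3084 - 2262) = sqrt(822)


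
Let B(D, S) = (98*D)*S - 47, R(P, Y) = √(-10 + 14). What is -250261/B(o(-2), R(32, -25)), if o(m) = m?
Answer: 250261/439 ≈ 570.07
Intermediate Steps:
R(P, Y) = 2 (R(P, Y) = √4 = 2)
B(D, S) = -47 + 98*D*S (B(D, S) = 98*D*S - 47 = -47 + 98*D*S)
-250261/B(o(-2), R(32, -25)) = -250261/(-47 + 98*(-2)*2) = -250261/(-47 - 392) = -250261/(-439) = -250261*(-1/439) = 250261/439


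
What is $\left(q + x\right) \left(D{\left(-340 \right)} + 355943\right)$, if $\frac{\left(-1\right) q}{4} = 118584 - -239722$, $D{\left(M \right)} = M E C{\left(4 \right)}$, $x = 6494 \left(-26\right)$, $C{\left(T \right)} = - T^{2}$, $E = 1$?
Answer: $-578960140044$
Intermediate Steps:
$x = -168844$
$D{\left(M \right)} = - 16 M$ ($D{\left(M \right)} = M 1 \left(- 4^{2}\right) = M \left(\left(-1\right) 16\right) = M \left(-16\right) = - 16 M$)
$q = -1433224$ ($q = - 4 \left(118584 - -239722\right) = - 4 \left(118584 + 239722\right) = \left(-4\right) 358306 = -1433224$)
$\left(q + x\right) \left(D{\left(-340 \right)} + 355943\right) = \left(-1433224 - 168844\right) \left(\left(-16\right) \left(-340\right) + 355943\right) = - 1602068 \left(5440 + 355943\right) = \left(-1602068\right) 361383 = -578960140044$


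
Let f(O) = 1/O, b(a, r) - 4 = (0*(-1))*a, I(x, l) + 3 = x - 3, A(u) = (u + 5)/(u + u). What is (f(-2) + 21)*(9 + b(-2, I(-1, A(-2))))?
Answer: 533/2 ≈ 266.50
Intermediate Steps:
A(u) = (5 + u)/(2*u) (A(u) = (5 + u)/((2*u)) = (5 + u)*(1/(2*u)) = (5 + u)/(2*u))
I(x, l) = -6 + x (I(x, l) = -3 + (x - 3) = -3 + (-3 + x) = -6 + x)
b(a, r) = 4 (b(a, r) = 4 + (0*(-1))*a = 4 + 0*a = 4 + 0 = 4)
(f(-2) + 21)*(9 + b(-2, I(-1, A(-2)))) = (1/(-2) + 21)*(9 + 4) = (-½ + 21)*13 = (41/2)*13 = 533/2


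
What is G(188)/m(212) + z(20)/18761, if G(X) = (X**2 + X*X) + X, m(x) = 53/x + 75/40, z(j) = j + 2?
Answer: 10637637462/318937 ≈ 33353.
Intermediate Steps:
z(j) = 2 + j
m(x) = 15/8 + 53/x (m(x) = 53/x + 75*(1/40) = 53/x + 15/8 = 15/8 + 53/x)
G(X) = X + 2*X**2 (G(X) = (X**2 + X**2) + X = 2*X**2 + X = X + 2*X**2)
G(188)/m(212) + z(20)/18761 = (188*(1 + 2*188))/(15/8 + 53/212) + (2 + 20)/18761 = (188*(1 + 376))/(15/8 + 53*(1/212)) + 22*(1/18761) = (188*377)/(15/8 + 1/4) + 22/18761 = 70876/(17/8) + 22/18761 = 70876*(8/17) + 22/18761 = 567008/17 + 22/18761 = 10637637462/318937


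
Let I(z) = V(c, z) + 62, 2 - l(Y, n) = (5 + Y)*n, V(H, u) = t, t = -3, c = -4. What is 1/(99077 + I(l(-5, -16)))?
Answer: 1/99136 ≈ 1.0087e-5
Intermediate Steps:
V(H, u) = -3
l(Y, n) = 2 - n*(5 + Y) (l(Y, n) = 2 - (5 + Y)*n = 2 - n*(5 + Y))
I(z) = 59 (I(z) = -3 + 62 = 59)
1/(99077 + I(l(-5, -16))) = 1/(99077 + 59) = 1/99136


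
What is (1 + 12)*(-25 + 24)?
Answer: -13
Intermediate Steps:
(1 + 12)*(-25 + 24) = 13*(-1) = -13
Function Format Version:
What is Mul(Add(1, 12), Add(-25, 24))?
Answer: -13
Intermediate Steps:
Mul(Add(1, 12), Add(-25, 24)) = Mul(13, -1) = -13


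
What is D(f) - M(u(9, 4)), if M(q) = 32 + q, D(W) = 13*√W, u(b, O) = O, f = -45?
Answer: -36 + 39*I*√5 ≈ -36.0 + 87.207*I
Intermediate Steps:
D(f) - M(u(9, 4)) = 13*√(-45) - (32 + 4) = 13*(3*I*√5) - 1*36 = 39*I*√5 - 36 = -36 + 39*I*√5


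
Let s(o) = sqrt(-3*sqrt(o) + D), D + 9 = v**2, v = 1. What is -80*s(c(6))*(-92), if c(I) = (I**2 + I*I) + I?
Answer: 7360*sqrt(-8 - 3*sqrt(78)) ≈ 43227.0*I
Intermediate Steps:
D = -8 (D = -9 + 1**2 = -9 + 1 = -8)
c(I) = I + 2*I**2 (c(I) = (I**2 + I**2) + I = 2*I**2 + I = I + 2*I**2)
s(o) = sqrt(-8 - 3*sqrt(o)) (s(o) = sqrt(-3*sqrt(o) - 8) = sqrt(-8 - 3*sqrt(o)))
-80*s(c(6))*(-92) = -80*sqrt(-8 - 3*sqrt(6)*sqrt(1 + 2*6))*(-92) = -80*sqrt(-8 - 3*sqrt(6)*sqrt(1 + 12))*(-92) = -80*sqrt(-8 - 3*sqrt(78))*(-92) = 7360*sqrt(-8 - 3*sqrt(78))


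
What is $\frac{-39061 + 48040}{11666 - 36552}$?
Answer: $- \frac{8979}{24886} \approx -0.36081$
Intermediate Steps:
$\frac{-39061 + 48040}{11666 - 36552} = \frac{8979}{-24886} = 8979 \left(- \frac{1}{24886}\right) = - \frac{8979}{24886}$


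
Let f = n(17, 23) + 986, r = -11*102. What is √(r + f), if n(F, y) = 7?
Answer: I*√129 ≈ 11.358*I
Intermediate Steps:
r = -1122
f = 993 (f = 7 + 986 = 993)
√(r + f) = √(-1122 + 993) = √(-129) = I*√129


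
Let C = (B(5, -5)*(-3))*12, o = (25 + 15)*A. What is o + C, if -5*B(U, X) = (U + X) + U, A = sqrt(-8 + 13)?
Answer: 36 + 40*sqrt(5) ≈ 125.44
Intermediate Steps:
A = sqrt(5) ≈ 2.2361
B(U, X) = -2*U/5 - X/5 (B(U, X) = -((U + X) + U)/5 = -(X + 2*U)/5 = -2*U/5 - X/5)
o = 40*sqrt(5) (o = (25 + 15)*sqrt(5) = 40*sqrt(5) ≈ 89.443)
C = 36 (C = ((-2/5*5 - 1/5*(-5))*(-3))*12 = ((-2 + 1)*(-3))*12 = -1*(-3)*12 = 3*12 = 36)
o + C = 40*sqrt(5) + 36 = 36 + 40*sqrt(5)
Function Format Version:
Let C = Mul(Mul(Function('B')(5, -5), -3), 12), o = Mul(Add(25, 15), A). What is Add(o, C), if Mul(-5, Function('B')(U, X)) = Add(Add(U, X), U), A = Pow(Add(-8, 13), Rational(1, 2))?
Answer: Add(36, Mul(40, Pow(5, Rational(1, 2)))) ≈ 125.44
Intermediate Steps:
A = Pow(5, Rational(1, 2)) ≈ 2.2361
Function('B')(U, X) = Add(Mul(Rational(-2, 5), U), Mul(Rational(-1, 5), X)) (Function('B')(U, X) = Mul(Rational(-1, 5), Add(Add(U, X), U)) = Mul(Rational(-1, 5), Add(X, Mul(2, U))) = Add(Mul(Rational(-2, 5), U), Mul(Rational(-1, 5), X)))
o = Mul(40, Pow(5, Rational(1, 2))) (o = Mul(Add(25, 15), Pow(5, Rational(1, 2))) = Mul(40, Pow(5, Rational(1, 2))) ≈ 89.443)
C = 36 (C = Mul(Mul(Add(Mul(Rational(-2, 5), 5), Mul(Rational(-1, 5), -5)), -3), 12) = Mul(Mul(Add(-2, 1), -3), 12) = Mul(Mul(-1, -3), 12) = Mul(3, 12) = 36)
Add(o, C) = Add(Mul(40, Pow(5, Rational(1, 2))), 36) = Add(36, Mul(40, Pow(5, Rational(1, 2))))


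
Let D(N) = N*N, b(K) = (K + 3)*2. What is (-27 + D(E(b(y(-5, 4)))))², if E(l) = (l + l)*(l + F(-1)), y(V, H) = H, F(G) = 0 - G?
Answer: 31107435129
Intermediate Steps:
F(G) = -G
b(K) = 6 + 2*K (b(K) = (3 + K)*2 = 6 + 2*K)
E(l) = 2*l*(1 + l) (E(l) = (l + l)*(l - 1*(-1)) = (2*l)*(l + 1) = (2*l)*(1 + l) = 2*l*(1 + l))
D(N) = N²
(-27 + D(E(b(y(-5, 4)))))² = (-27 + (2*(6 + 2*4)*(1 + (6 + 2*4)))²)² = (-27 + (2*(6 + 8)*(1 + (6 + 8)))²)² = (-27 + (2*14*(1 + 14))²)² = (-27 + (2*14*15)²)² = (-27 + 420²)² = (-27 + 176400)² = 176373² = 31107435129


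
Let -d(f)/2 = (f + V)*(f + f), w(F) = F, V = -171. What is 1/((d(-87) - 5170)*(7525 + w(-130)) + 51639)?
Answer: -1/702133191 ≈ -1.4242e-9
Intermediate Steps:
d(f) = -4*f*(-171 + f) (d(f) = -2*(f - 171)*(f + f) = -2*(-171 + f)*2*f = -4*f*(-171 + f))
1/((d(-87) - 5170)*(7525 + w(-130)) + 51639) = 1/((4*(-87)*(171 - 1*(-87)) - 5170)*(7525 - 130) + 51639) = 1/((4*(-87)*(171 + 87) - 5170)*7395 + 51639) = 1/((4*(-87)*258 - 5170)*7395 + 51639) = 1/((-89784 - 5170)*7395 + 51639) = 1/(-94954*7395 + 51639) = 1/(-702184830 + 51639) = 1/(-702133191) = -1/702133191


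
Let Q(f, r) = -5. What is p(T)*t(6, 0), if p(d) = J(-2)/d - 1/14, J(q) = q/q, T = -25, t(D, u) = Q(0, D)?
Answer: 39/70 ≈ 0.55714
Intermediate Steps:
t(D, u) = -5
J(q) = 1
p(d) = -1/14 + 1/d (p(d) = 1/d - 1/14 = -1/14 + 1/d)
p(T)*t(6, 0) = ((1/14)*(14 - 1*(-25))/(-25))*(-5) = ((1/14)*(-1/25)*(14 + 25))*(-5) = ((1/14)*(-1/25)*39)*(-5) = -39/350*(-5) = 39/70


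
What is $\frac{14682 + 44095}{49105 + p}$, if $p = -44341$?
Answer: $\frac{58777}{4764} \approx 12.338$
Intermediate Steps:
$\frac{14682 + 44095}{49105 + p} = \frac{14682 + 44095}{49105 - 44341} = \frac{58777}{4764}$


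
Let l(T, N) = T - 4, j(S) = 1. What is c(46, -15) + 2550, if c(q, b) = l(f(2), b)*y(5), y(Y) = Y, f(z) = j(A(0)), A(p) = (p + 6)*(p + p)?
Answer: 2535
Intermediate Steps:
A(p) = 2*p*(6 + p) (A(p) = (6 + p)*(2*p) = 2*p*(6 + p))
f(z) = 1
l(T, N) = -4 + T
c(q, b) = -15 (c(q, b) = (-4 + 1)*5 = -3*5 = -15)
c(46, -15) + 2550 = -15 + 2550 = 2535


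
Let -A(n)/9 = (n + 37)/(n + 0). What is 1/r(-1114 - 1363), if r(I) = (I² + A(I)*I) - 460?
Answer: 1/6157029 ≈ 1.6242e-7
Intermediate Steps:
A(n) = -9*(37 + n)/n (A(n) = -9*(n + 37)/(n + 0) = -9*(37 + n)/n)
r(I) = -460 + I² + I*(-9 - 333/I) (r(I) = (I² + (-9 - 333/I)*I) - 460 = (I² + I*(-9 - 333/I)) - 460 = -460 + I² + I*(-9 - 333/I))
1/r(-1114 - 1363) = 1/(-793 + (-1114 - 1363)² - 9*(-1114 - 1363)) = 1/(-793 + (-2477)² - 9*(-2477)) = 1/(-793 + 6135529 + 22293) = 1/6157029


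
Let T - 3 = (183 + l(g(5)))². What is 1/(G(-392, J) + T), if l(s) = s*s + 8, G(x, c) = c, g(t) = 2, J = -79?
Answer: 1/37949 ≈ 2.6351e-5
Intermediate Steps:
l(s) = 8 + s² (l(s) = s² + 8 = 8 + s²)
T = 38028 (T = 3 + (183 + (8 + 2²))² = 3 + (183 + (8 + 4))² = 3 + (183 + 12)² = 3 + 195² = 3 + 38025 = 38028)
1/(G(-392, J) + T) = 1/(-79 + 38028) = 1/37949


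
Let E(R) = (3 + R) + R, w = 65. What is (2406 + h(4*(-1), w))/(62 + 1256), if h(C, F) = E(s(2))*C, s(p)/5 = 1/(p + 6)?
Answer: 2389/1318 ≈ 1.8126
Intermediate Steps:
s(p) = 5/(6 + p) (s(p) = 5/(p + 6) = 5/(6 + p))
E(R) = 3 + 2*R
h(C, F) = 17*C/4 (h(C, F) = (3 + 2*(5/(6 + 2)))*C = (3 + 2*(5/8))*C = (3 + 5/4)*C = 17*C/4)
(2406 + h(4*(-1), w))/(62 + 1256) = (2406 + 17*(4*(-1))/4)/(62 + 1256) = (2406 + (17/4)*(-4))/1318 = (2406 - 17)*(1/1318) = 2389*(1/1318) = 2389/1318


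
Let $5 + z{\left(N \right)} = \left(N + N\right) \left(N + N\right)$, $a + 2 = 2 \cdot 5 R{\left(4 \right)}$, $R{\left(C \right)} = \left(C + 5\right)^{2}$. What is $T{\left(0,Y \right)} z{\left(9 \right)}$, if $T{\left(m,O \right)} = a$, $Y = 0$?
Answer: $257752$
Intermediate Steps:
$R{\left(C \right)} = \left(5 + C\right)^{2}$
$a = 808$ ($a = -2 + 2 \cdot 5 \left(5 + 4\right)^{2} = -2 + 10 \cdot 9^{2} = -2 + 10 \cdot 81 = -2 + 810 = 808$)
$T{\left(m,O \right)} = 808$
$z{\left(N \right)} = -5 + 4 N^{2}$ ($z{\left(N \right)} = -5 + \left(N + N\right) \left(N + N\right) = -5 + 2 N 2 N = -5 + 4 N^{2}$)
$T{\left(0,Y \right)} z{\left(9 \right)} = 808 \left(-5 + 4 \cdot 9^{2}\right) = 808 \left(-5 + 4 \cdot 81\right) = 808 \left(-5 + 324\right) = 808 \cdot 319 = 257752$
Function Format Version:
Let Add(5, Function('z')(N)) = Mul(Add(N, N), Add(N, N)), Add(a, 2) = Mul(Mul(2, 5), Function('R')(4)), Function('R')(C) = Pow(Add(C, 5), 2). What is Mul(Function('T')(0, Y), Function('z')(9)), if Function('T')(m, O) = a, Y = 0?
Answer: 257752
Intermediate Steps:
Function('R')(C) = Pow(Add(5, C), 2)
a = 808 (a = Add(-2, Mul(Mul(2, 5), Pow(Add(5, 4), 2))) = Add(-2, Mul(10, Pow(9, 2))) = Add(-2, Mul(10, 81)) = Add(-2, 810) = 808)
Function('T')(m, O) = 808
Function('z')(N) = Add(-5, Mul(4, Pow(N, 2))) (Function('z')(N) = Add(-5, Mul(Add(N, N), Add(N, N))) = Add(-5, Mul(Mul(2, N), Mul(2, N))) = Add(-5, Mul(4, Pow(N, 2))))
Mul(Function('T')(0, Y), Function('z')(9)) = Mul(808, Add(-5, Mul(4, Pow(9, 2)))) = Mul(808, Add(-5, Mul(4, 81))) = Mul(808, Add(-5, 324)) = Mul(808, 319) = 257752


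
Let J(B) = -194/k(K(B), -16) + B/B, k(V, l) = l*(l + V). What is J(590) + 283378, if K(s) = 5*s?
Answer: 6651471985/23472 ≈ 2.8338e+5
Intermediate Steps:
k(V, l) = l*(V + l)
J(B) = 1 - 194/(256 - 80*B) (J(B) = -194*(-1/(16*(5*B - 16))) + B/B = -194*(-1/(16*(-16 + 5*B))) + 1 = -194/(256 - 80*B) + 1 = 1 - 194/(256 - 80*B))
J(590) + 283378 = (31 - 40*590)/(8*(16 - 5*590)) + 283378 = (31 - 23600)/(8*(16 - 2950)) + 283378 = (1/8)*(-23569)/(-2934) + 283378 = (1/8)*(-1/2934)*(-23569) + 283378 = 23569/23472 + 283378 = 6651471985/23472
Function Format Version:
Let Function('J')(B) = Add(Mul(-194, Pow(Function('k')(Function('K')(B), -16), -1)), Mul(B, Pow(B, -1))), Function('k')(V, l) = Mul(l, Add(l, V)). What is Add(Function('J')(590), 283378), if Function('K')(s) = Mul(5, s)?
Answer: Rational(6651471985, 23472) ≈ 2.8338e+5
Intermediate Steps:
Function('k')(V, l) = Mul(l, Add(V, l))
Function('J')(B) = Add(1, Mul(-194, Pow(Add(256, Mul(-80, B)), -1))) (Function('J')(B) = Add(Mul(-194, Pow(Mul(-16, Add(Mul(5, B), -16)), -1)), Mul(B, Pow(B, -1))) = Add(Mul(-194, Pow(Mul(-16, Add(-16, Mul(5, B))), -1)), 1) = Add(Mul(-194, Pow(Add(256, Mul(-80, B)), -1)), 1) = Add(1, Mul(-194, Pow(Add(256, Mul(-80, B)), -1))))
Add(Function('J')(590), 283378) = Add(Mul(Rational(1, 8), Pow(Add(16, Mul(-5, 590)), -1), Add(31, Mul(-40, 590))), 283378) = Add(Mul(Rational(1, 8), Pow(Add(16, -2950), -1), Add(31, -23600)), 283378) = Add(Mul(Rational(1, 8), Pow(-2934, -1), -23569), 283378) = Add(Mul(Rational(1, 8), Rational(-1, 2934), -23569), 283378) = Add(Rational(23569, 23472), 283378) = Rational(6651471985, 23472)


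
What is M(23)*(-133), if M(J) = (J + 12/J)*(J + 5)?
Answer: -2014684/23 ≈ -87595.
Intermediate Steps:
M(J) = (5 + J)*(J + 12/J) (M(J) = (J + 12/J)*(5 + J) = (5 + J)*(J + 12/J))
M(23)*(-133) = (12 + 23² + 5*23 + 60/23)*(-133) = (12 + 529 + 115 + 60*(1/23))*(-133) = (12 + 529 + 115 + 60/23)*(-133) = (15148/23)*(-133) = -2014684/23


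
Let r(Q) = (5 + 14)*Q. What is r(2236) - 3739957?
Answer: -3697473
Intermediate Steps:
r(Q) = 19*Q
r(2236) - 3739957 = 19*2236 - 3739957 = 42484 - 3739957 = -3697473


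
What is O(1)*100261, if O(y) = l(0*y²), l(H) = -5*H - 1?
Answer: -100261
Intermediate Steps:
l(H) = -1 - 5*H
O(y) = -1 (O(y) = -1 - 0*y² = -1 - 5*0 = -1 + 0 = -1)
O(1)*100261 = -1*100261 = -100261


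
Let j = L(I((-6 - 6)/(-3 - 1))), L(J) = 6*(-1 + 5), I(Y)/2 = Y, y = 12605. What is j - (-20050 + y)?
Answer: 7469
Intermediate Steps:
I(Y) = 2*Y
L(J) = 24 (L(J) = 6*4 = 24)
j = 24
j - (-20050 + y) = 24 - (-20050 + 12605) = 24 - 1*(-7445) = 24 + 7445 = 7469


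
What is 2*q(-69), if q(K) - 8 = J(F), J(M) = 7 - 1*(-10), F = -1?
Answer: 50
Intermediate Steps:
J(M) = 17 (J(M) = 7 + 10 = 17)
q(K) = 25 (q(K) = 8 + 17 = 25)
2*q(-69) = 2*25 = 50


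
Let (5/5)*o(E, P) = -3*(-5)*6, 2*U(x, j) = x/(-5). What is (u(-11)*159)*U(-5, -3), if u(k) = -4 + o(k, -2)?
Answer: 6837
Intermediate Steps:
U(x, j) = -x/10 (U(x, j) = (x/(-5))/2 = (x*(-1/5))/2 = (-x/5)/2 = -x/10)
o(E, P) = 90 (o(E, P) = -3*(-5)*6 = 15*6 = 90)
u(k) = 86 (u(k) = -4 + 90 = 86)
(u(-11)*159)*U(-5, -3) = (86*159)*(-1/10*(-5)) = 13674*(1/2) = 6837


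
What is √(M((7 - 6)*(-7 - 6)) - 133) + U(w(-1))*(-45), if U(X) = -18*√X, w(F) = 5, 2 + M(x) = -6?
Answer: 810*√5 + I*√141 ≈ 1811.2 + 11.874*I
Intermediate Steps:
M(x) = -8 (M(x) = -2 - 6 = -8)
√(M((7 - 6)*(-7 - 6)) - 133) + U(w(-1))*(-45) = √(-8 - 133) - 18*√5*(-45) = √(-141) + 810*√5 = I*√141 + 810*√5 = 810*√5 + I*√141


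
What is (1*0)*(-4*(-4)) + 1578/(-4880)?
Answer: -789/2440 ≈ -0.32336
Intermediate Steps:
(1*0)*(-4*(-4)) + 1578/(-4880) = 0*16 + 1578*(-1/4880) = 0 - 789/2440 = -789/2440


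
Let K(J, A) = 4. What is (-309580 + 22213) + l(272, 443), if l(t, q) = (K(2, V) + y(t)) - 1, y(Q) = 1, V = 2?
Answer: -287363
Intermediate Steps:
l(t, q) = 4 (l(t, q) = (4 + 1) - 1 = 5 - 1 = 4)
(-309580 + 22213) + l(272, 443) = (-309580 + 22213) + 4 = -287367 + 4 = -287363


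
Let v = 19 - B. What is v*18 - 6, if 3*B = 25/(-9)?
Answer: 1058/3 ≈ 352.67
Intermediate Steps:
B = -25/27 (B = (25/(-9))/3 = (25*(-1/9))/3 = (1/3)*(-25/9) = -25/27 ≈ -0.92593)
v = 538/27 (v = 19 - 1*(-25/27) = 19 + 25/27 = 538/27 ≈ 19.926)
v*18 - 6 = (538/27)*18 - 6 = 1076/3 - 6 = 1058/3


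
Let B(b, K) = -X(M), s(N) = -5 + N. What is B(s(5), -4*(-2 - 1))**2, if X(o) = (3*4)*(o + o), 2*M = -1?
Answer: 144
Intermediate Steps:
M = -1/2 (M = (1/2)*(-1) = -1/2 ≈ -0.50000)
X(o) = 24*o (X(o) = 12*(2*o) = 24*o)
B(b, K) = 12 (B(b, K) = -24*(-1)/2 = -1*(-12) = 12)
B(s(5), -4*(-2 - 1))**2 = 12**2 = 144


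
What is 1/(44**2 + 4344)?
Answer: 1/6280 ≈ 0.00015924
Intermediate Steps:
1/(44**2 + 4344) = 1/(1936 + 4344) = 1/6280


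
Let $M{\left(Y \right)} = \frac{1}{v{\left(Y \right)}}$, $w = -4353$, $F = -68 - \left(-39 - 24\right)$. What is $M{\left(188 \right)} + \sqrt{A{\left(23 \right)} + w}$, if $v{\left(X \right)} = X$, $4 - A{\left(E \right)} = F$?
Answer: $\frac{1}{188} + 2 i \sqrt{1086} \approx 0.0053191 + 65.909 i$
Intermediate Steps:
$F = -5$ ($F = -68 - \left(-39 - 24\right) = -68 - -63 = -68 + 63 = -5$)
$A{\left(E \right)} = 9$ ($A{\left(E \right)} = 4 - -5 = 4 + 5 = 9$)
$M{\left(Y \right)} = \frac{1}{Y}$
$M{\left(188 \right)} + \sqrt{A{\left(23 \right)} + w} = \frac{1}{188} + \sqrt{9 - 4353} = \frac{1}{188} + \sqrt{-4344} = \frac{1}{188} + 2 i \sqrt{1086}$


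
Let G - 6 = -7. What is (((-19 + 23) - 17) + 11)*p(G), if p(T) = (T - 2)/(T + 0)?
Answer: -6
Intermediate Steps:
G = -1 (G = 6 - 7 = -1)
p(T) = (-2 + T)/T
(((-19 + 23) - 17) + 11)*p(G) = (((-19 + 23) - 17) + 11)*((-2 - 1)/(-1)) = ((4 - 17) + 11)*(-1*(-3)) = (-13 + 11)*3 = -2*3 = -6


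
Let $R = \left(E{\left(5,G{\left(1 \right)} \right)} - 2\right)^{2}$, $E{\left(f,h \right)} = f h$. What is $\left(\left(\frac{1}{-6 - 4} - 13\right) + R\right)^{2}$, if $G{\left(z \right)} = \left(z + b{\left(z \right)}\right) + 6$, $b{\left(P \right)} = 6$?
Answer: $\frac{1564914481}{100} \approx 1.5649 \cdot 10^{7}$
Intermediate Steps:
$G{\left(z \right)} = 12 + z$ ($G{\left(z \right)} = \left(z + 6\right) + 6 = \left(6 + z\right) + 6 = 12 + z$)
$R = 3969$ ($R = \left(5 \left(12 + 1\right) - 2\right)^{2} = \left(5 \cdot 13 - 2\right)^{2} = \left(65 - 2\right)^{2} = 63^{2} = 3969$)
$\left(\left(\frac{1}{-6 - 4} - 13\right) + R\right)^{2} = \left(\left(\frac{1}{-6 - 4} - 13\right) + 3969\right)^{2} = \left(\left(\frac{1}{-10} - 13\right) + 3969\right)^{2} = \left(\left(- \frac{1}{10} - 13\right) + 3969\right)^{2} = \left(- \frac{131}{10} + 3969\right)^{2} = \left(\frac{39559}{10}\right)^{2} = \frac{1564914481}{100}$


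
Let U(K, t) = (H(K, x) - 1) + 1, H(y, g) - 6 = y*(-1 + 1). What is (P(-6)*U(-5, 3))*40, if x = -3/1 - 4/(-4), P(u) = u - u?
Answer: 0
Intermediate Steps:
P(u) = 0
x = -2 (x = -3*1 - 4*(-1/4) = -3 + 1 = -2)
H(y, g) = 6 (H(y, g) = 6 + y*(-1 + 1) = 6 + y*0 = 6 + 0 = 6)
U(K, t) = 6 (U(K, t) = (6 - 1) + 1 = 5 + 1 = 6)
(P(-6)*U(-5, 3))*40 = (0*6)*40 = 0*40 = 0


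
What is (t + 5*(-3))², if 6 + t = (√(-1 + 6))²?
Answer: 256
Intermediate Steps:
t = -1 (t = -6 + (√(-1 + 6))² = -6 + (√5)² = -6 + 5 = -1)
(t + 5*(-3))² = (-1 + 5*(-3))² = (-1 - 15)² = (-16)² = 256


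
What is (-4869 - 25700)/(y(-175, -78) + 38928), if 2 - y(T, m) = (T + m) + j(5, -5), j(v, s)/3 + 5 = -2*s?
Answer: -30569/39168 ≈ -0.78046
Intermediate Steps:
j(v, s) = -15 - 6*s (j(v, s) = -15 + 3*(-2*s) = -15 - 6*s)
y(T, m) = -13 - T - m (y(T, m) = 2 - ((T + m) + (-15 - 6*(-5))) = 2 - ((T + m) + (-15 + 30)) = 2 - ((T + m) + 15) = 2 - (15 + T + m) = 2 + (-15 - T - m) = -13 - T - m)
(-4869 - 25700)/(y(-175, -78) + 38928) = (-4869 - 25700)/((-13 - 1*(-175) - 1*(-78)) + 38928) = -30569/((-13 + 175 + 78) + 38928) = -30569/(240 + 38928) = -30569/39168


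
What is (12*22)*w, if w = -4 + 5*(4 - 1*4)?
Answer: -1056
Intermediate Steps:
w = -4 (w = -4 + 5*(4 - 4) = -4 + 5*0 = -4 + 0 = -4)
(12*22)*w = (12*22)*(-4) = 264*(-4) = -1056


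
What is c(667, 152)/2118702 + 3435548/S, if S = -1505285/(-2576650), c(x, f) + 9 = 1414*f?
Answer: 3751036848129479063/637850068014 ≈ 5.8808e+6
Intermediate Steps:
c(x, f) = -9 + 1414*f
S = 301057/515330 (S = -1505285*(-1/2576650) = 301057/515330 ≈ 0.58420)
c(667, 152)/2118702 + 3435548/S = (-9 + 1414*152)/2118702 + 3435548/(301057/515330) = (-9 + 214928)*(1/2118702) + 3435548*(515330/301057) = 214919*(1/2118702) + 1770440950840/301057 = 214919/2118702 + 1770440950840/301057 = 3751036848129479063/637850068014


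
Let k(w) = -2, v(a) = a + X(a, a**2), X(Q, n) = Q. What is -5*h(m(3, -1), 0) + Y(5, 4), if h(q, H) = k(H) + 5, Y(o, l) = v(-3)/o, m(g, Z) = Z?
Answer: -81/5 ≈ -16.200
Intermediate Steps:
v(a) = 2*a (v(a) = a + a = 2*a)
Y(o, l) = -6/o (Y(o, l) = (2*(-3))/o = -6/o)
h(q, H) = 3 (h(q, H) = -2 + 5 = 3)
-5*h(m(3, -1), 0) + Y(5, 4) = -5*3 - 6/5 = -15 - 6*1/5 = -15 - 6/5 = -81/5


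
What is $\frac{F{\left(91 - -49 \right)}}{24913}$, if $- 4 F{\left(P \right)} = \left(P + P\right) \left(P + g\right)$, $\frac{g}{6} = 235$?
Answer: $- \frac{15500}{3559} \approx -4.3552$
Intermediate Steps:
$g = 1410$ ($g = 6 \cdot 235 = 1410$)
$F{\left(P \right)} = - \frac{P \left(1410 + P\right)}{2}$ ($F{\left(P \right)} = - \frac{\left(P + P\right) \left(P + 1410\right)}{4} = - \frac{2 P \left(1410 + P\right)}{4} = - \frac{P \left(1410 + P\right)}{2}$)
$\frac{F{\left(91 - -49 \right)}}{24913} = \frac{\left(- \frac{1}{2}\right) \left(91 - -49\right) \left(1410 + \left(91 - -49\right)\right)}{24913} = - \frac{\left(91 + 49\right) \left(1410 + \left(91 + 49\right)\right)}{2} \cdot \frac{1}{24913} = \left(- \frac{1}{2}\right) 140 \left(1410 + 140\right) \frac{1}{24913} = \left(- \frac{1}{2}\right) 140 \cdot 1550 \cdot \frac{1}{24913} = \left(-108500\right) \frac{1}{24913} = - \frac{15500}{3559}$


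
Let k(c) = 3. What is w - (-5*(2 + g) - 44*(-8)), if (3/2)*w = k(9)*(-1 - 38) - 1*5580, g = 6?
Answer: -4110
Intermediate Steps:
w = -3798 (w = 2*(3*(-1 - 38) - 1*5580)/3 = 2*(3*(-39) - 5580)/3 = 2*(-117 - 5580)/3 = (⅔)*(-5697) = -3798)
w - (-5*(2 + g) - 44*(-8)) = -3798 - (-5*(2 + 6) - 44*(-8)) = -3798 - (-5*8 + 352) = -3798 - (-40 + 352) = -3798 - 1*312 = -3798 - 312 = -4110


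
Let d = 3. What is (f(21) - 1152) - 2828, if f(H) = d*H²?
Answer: -2657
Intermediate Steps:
f(H) = 3*H²
(f(21) - 1152) - 2828 = (3*21² - 1152) - 2828 = (3*441 - 1152) - 2828 = (1323 - 1152) - 2828 = 171 - 2828 = -2657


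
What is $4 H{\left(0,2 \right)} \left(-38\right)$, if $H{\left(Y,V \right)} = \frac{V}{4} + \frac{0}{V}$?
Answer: $-76$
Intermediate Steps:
$H{\left(Y,V \right)} = \frac{V}{4}$ ($H{\left(Y,V \right)} = V \frac{1}{4} + 0 = \frac{V}{4} + 0 = \frac{V}{4}$)
$4 H{\left(0,2 \right)} \left(-38\right) = 4 \cdot \frac{1}{4} \cdot 2 \left(-38\right) = 4 \cdot \frac{1}{2} \left(-38\right) = 2 \left(-38\right) = -76$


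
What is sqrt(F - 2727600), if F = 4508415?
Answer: sqrt(1780815) ≈ 1334.5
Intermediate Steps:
sqrt(F - 2727600) = sqrt(4508415 - 2727600) = sqrt(1780815)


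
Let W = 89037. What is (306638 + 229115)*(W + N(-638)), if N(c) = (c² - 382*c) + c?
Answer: 396006651727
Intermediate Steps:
N(c) = c² - 381*c
(306638 + 229115)*(W + N(-638)) = (306638 + 229115)*(89037 - 638*(-381 - 638)) = 535753*(89037 - 638*(-1019)) = 535753*(89037 + 650122) = 535753*739159 = 396006651727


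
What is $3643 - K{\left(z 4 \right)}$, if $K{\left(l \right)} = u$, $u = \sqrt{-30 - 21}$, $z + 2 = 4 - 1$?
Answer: $3643 - i \sqrt{51} \approx 3643.0 - 7.1414 i$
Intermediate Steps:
$z = 1$ ($z = -2 + \left(4 - 1\right) = -2 + 3 = 1$)
$u = i \sqrt{51}$ ($u = \sqrt{-51} = i \sqrt{51} \approx 7.1414 i$)
$K{\left(l \right)} = i \sqrt{51}$
$3643 - K{\left(z 4 \right)} = 3643 - i \sqrt{51}$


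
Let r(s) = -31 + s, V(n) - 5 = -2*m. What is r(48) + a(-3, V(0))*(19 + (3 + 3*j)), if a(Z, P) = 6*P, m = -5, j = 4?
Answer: 3077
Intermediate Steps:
V(n) = 15 (V(n) = 5 - 2*(-5) = 5 + 10 = 15)
r(48) + a(-3, V(0))*(19 + (3 + 3*j)) = (-31 + 48) + (6*15)*(19 + (3 + 3*4)) = 17 + 90*(19 + (3 + 12)) = 17 + 90*(19 + 15) = 17 + 90*34 = 17 + 3060 = 3077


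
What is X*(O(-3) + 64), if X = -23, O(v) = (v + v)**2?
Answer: -2300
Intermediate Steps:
O(v) = 4*v**2 (O(v) = (2*v)**2 = 4*v**2)
X*(O(-3) + 64) = -23*(4*(-3)**2 + 64) = -23*(4*9 + 64) = -23*(36 + 64) = -23*100 = -2300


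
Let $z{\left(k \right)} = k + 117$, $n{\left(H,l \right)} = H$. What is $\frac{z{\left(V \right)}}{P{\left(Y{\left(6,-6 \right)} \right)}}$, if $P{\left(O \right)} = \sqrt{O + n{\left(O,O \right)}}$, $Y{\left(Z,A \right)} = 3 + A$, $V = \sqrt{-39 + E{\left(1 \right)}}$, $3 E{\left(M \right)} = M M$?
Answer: $\frac{\sqrt{58}}{3} - \frac{39 i \sqrt{6}}{2} \approx 2.5386 - 47.765 i$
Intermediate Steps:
$E{\left(M \right)} = \frac{M^{2}}{3}$ ($E{\left(M \right)} = \frac{M M}{3} = \frac{M^{2}}{3}$)
$V = \frac{2 i \sqrt{87}}{3}$ ($V = \sqrt{-39 + \frac{1^{2}}{3}} = \sqrt{-39 + \frac{1}{3} \cdot 1} = \sqrt{-39 + \frac{1}{3}} = \sqrt{- \frac{116}{3}} = \frac{2 i \sqrt{87}}{3} \approx 6.2183 i$)
$P{\left(O \right)} = \sqrt{2} \sqrt{O}$ ($P{\left(O \right)} = \sqrt{O + O} = \sqrt{2 O} = \sqrt{2} \sqrt{O}$)
$z{\left(k \right)} = 117 + k$
$\frac{z{\left(V \right)}}{P{\left(Y{\left(6,-6 \right)} \right)}} = \frac{117 + \frac{2 i \sqrt{87}}{3}}{\sqrt{2} \sqrt{3 - 6}} = \frac{117 + \frac{2 i \sqrt{87}}{3}}{\sqrt{2} \sqrt{-3}} = \frac{117 + \frac{2 i \sqrt{87}}{3}}{\sqrt{2} i \sqrt{3}} = \frac{117 + \frac{2 i \sqrt{87}}{3}}{i \sqrt{6}} = \left(117 + \frac{2 i \sqrt{87}}{3}\right) \left(- \frac{i \sqrt{6}}{6}\right) = - \frac{i \sqrt{6} \left(117 + \frac{2 i \sqrt{87}}{3}\right)}{6}$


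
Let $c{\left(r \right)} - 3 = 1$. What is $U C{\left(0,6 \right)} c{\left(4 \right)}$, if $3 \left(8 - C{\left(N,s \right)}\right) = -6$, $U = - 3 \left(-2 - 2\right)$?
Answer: $480$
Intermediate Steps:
$U = 12$ ($U = \left(-3\right) \left(-4\right) = 12$)
$C{\left(N,s \right)} = 10$ ($C{\left(N,s \right)} = 8 - -2 = 8 + 2 = 10$)
$c{\left(r \right)} = 4$ ($c{\left(r \right)} = 3 + 1 = 4$)
$U C{\left(0,6 \right)} c{\left(4 \right)} = 12 \cdot 10 \cdot 4 = 120 \cdot 4 = 480$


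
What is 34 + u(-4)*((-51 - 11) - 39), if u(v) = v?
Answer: 438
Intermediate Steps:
34 + u(-4)*((-51 - 11) - 39) = 34 - 4*((-51 - 11) - 39) = 34 - 4*(-62 - 39) = 34 - 4*(-101) = 34 + 404 = 438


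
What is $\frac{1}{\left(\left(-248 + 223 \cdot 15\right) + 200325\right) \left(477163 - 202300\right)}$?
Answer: $\frac{1}{55913181186} \approx 1.7885 \cdot 10^{-11}$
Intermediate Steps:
$\frac{1}{\left(\left(-248 + 223 \cdot 15\right) + 200325\right) \left(477163 - 202300\right)} = \frac{1}{\left(\left(-248 + 3345\right) + 200325\right) 274863} = \frac{1}{\left(3097 + 200325\right) 274863} = \frac{1}{203422 \cdot 274863} = \frac{1}{55913181186}$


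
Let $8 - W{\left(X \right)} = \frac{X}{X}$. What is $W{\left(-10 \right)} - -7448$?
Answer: $7455$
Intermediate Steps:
$W{\left(X \right)} = 7$ ($W{\left(X \right)} = 8 - \frac{X}{X} = 8 - 1 = 7$)
$W{\left(-10 \right)} - -7448 = 7 - -7448 = 7 + 7448 = 7455$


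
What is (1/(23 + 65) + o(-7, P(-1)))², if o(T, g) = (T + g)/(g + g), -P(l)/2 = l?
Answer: 11881/7744 ≈ 1.5342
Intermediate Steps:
P(l) = -2*l
o(T, g) = (T + g)/(2*g) (o(T, g) = (T + g)/((2*g)) = (T + g)*(1/(2*g)) = (T + g)/(2*g))
(1/(23 + 65) + o(-7, P(-1)))² = (1/(23 + 65) + (-7 - 2*(-1))/(2*((-2*(-1)))))² = (1/88 + (½)*(-7 + 2)/2)² = (1/88 + (½)*(½)*(-5))² = (1/88 - 5/4)² = (-109/88)² = 11881/7744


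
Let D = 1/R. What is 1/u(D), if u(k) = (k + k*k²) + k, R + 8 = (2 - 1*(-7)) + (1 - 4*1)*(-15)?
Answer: 97336/4233 ≈ 22.995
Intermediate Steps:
R = 46 (R = -8 + ((2 - 1*(-7)) + (1 - 4*1)*(-15)) = -8 + ((2 + 7) + (1 - 4)*(-15)) = -8 + (9 - 3*(-15)) = -8 + (9 + 45) = -8 + 54 = 46)
D = 1/46 ≈ 0.021739
u(k) = k³ + 2*k (u(k) = (k + k³) + k = k³ + 2*k)
1/u(D) = 1/((2 + (1/46)²)/46) = 1/((2 + 1/2116)/46) = 1/((1/46)*(4233/2116)) = 1/(4233/97336) = 97336/4233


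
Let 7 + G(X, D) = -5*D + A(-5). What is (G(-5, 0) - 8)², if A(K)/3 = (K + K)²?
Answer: 81225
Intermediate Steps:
A(K) = 12*K² (A(K) = 3*(K + K)² = 3*(2*K)² = 3*(4*K²) = 12*K²)
G(X, D) = 293 - 5*D (G(X, D) = -7 + (-5*D + 12*(-5)²) = -7 + (-5*D + 12*25) = -7 + (-5*D + 300) = -7 + (300 - 5*D) = 293 - 5*D)
(G(-5, 0) - 8)² = ((293 - 5*0) - 8)² = ((293 + 0) - 8)² = (293 - 8)² = 285² = 81225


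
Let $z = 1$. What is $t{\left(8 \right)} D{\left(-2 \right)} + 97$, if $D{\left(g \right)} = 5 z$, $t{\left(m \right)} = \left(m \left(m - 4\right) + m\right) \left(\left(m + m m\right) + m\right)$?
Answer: $16097$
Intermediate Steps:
$t{\left(m \right)} = \left(m + m \left(-4 + m\right)\right) \left(m^{2} + 2 m\right)$ ($t{\left(m \right)} = \left(m \left(-4 + m\right) + m\right) \left(\left(m + m^{2}\right) + m\right) = \left(m + m \left(-4 + m\right)\right) \left(m^{2} + 2 m\right)$)
$D{\left(g \right)} = 5$ ($D{\left(g \right)} = 5 \cdot 1 = 5$)
$t{\left(8 \right)} D{\left(-2 \right)} + 97 = 8^{2} \left(-6 + 8^{2} - 8\right) 5 + 97 = 64 \left(-6 + 64 - 8\right) 5 + 97 = 64 \cdot 50 \cdot 5 + 97 = 3200 \cdot 5 + 97 = 16000 + 97 = 16097$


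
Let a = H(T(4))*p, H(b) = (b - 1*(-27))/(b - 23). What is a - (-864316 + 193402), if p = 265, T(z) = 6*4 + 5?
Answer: 2020162/3 ≈ 6.7339e+5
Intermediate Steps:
T(z) = 29 (T(z) = 24 + 5 = 29)
H(b) = (27 + b)/(-23 + b) (H(b) = (b + 27)/(-23 + b) = (27 + b)/(-23 + b))
a = 7420/3 (a = ((27 + 29)/(-23 + 29))*265 = (56/6)*265 = ((⅙)*56)*265 = (28/3)*265 = 7420/3 ≈ 2473.3)
a - (-864316 + 193402) = 7420/3 - (-864316 + 193402) = 7420/3 - 1*(-670914) = 7420/3 + 670914 = 2020162/3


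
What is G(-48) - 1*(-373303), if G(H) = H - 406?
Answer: 372849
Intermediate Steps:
G(H) = -406 + H
G(-48) - 1*(-373303) = (-406 - 48) - 1*(-373303) = -454 + 373303 = 372849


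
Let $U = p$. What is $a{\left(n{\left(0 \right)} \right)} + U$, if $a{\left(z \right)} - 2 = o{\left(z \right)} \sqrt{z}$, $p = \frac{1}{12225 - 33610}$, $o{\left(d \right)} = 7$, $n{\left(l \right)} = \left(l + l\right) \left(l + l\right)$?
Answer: $\frac{42769}{21385} \approx 2.0$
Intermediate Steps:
$n{\left(l \right)} = 4 l^{2}$ ($n{\left(l \right)} = 2 l 2 l = 4 l^{2}$)
$p = - \frac{1}{21385}$ ($p = \frac{1}{-21385} = - \frac{1}{21385} \approx -4.6762 \cdot 10^{-5}$)
$U = - \frac{1}{21385} \approx -4.6762 \cdot 10^{-5}$
$a{\left(z \right)} = 2 + 7 \sqrt{z}$
$a{\left(n{\left(0 \right)} \right)} + U = \left(2 + 7 \sqrt{4 \cdot 0^{2}}\right) - \frac{1}{21385} = \left(2 + 7 \sqrt{4 \cdot 0}\right) - \frac{1}{21385} = \left(2 + 7 \sqrt{0}\right) - \frac{1}{21385} = \left(2 + 7 \cdot 0\right) - \frac{1}{21385} = \left(2 + 0\right) - \frac{1}{21385} = 2 - \frac{1}{21385} = \frac{42769}{21385}$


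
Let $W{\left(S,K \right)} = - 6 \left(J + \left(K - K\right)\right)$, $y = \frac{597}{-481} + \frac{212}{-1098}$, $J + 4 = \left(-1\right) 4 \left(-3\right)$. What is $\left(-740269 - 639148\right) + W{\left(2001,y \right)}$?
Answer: $-1379465$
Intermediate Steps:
$J = 8$ ($J = -4 + \left(-1\right) 4 \left(-3\right) = -4 - -12 = -4 + 12 = 8$)
$y = - \frac{378739}{264069}$ ($y = 597 \left(- \frac{1}{481}\right) + 212 \left(- \frac{1}{1098}\right) = - \frac{597}{481} - \frac{106}{549} = - \frac{378739}{264069} \approx -1.4342$)
$W{\left(S,K \right)} = -48$ ($W{\left(S,K \right)} = - 6 \left(8 + \left(K - K\right)\right) = - 6 \left(8 + 0\right) = \left(-6\right) 8 = -48$)
$\left(-740269 - 639148\right) + W{\left(2001,y \right)} = \left(-740269 - 639148\right) - 48 = -1379417 - 48 = -1379465$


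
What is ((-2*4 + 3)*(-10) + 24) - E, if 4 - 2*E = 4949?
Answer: 5093/2 ≈ 2546.5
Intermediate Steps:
E = -4945/2 (E = 2 - 1/2*4949 = 2 - 4949/2 = -4945/2 ≈ -2472.5)
((-2*4 + 3)*(-10) + 24) - E = ((-2*4 + 3)*(-10) + 24) - 1*(-4945/2) = ((-8 + 3)*(-10) + 24) + 4945/2 = (-5*(-10) + 24) + 4945/2 = (50 + 24) + 4945/2 = 74 + 4945/2 = 5093/2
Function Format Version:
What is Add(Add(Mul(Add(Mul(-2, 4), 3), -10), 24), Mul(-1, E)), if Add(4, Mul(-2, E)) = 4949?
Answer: Rational(5093, 2) ≈ 2546.5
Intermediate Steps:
E = Rational(-4945, 2) (E = Add(2, Mul(Rational(-1, 2), 4949)) = Add(2, Rational(-4949, 2)) = Rational(-4945, 2) ≈ -2472.5)
Add(Add(Mul(Add(Mul(-2, 4), 3), -10), 24), Mul(-1, E)) = Add(Add(Mul(Add(Mul(-2, 4), 3), -10), 24), Mul(-1, Rational(-4945, 2))) = Add(Add(Mul(Add(-8, 3), -10), 24), Rational(4945, 2)) = Add(Add(Mul(-5, -10), 24), Rational(4945, 2)) = Add(Add(50, 24), Rational(4945, 2)) = Add(74, Rational(4945, 2)) = Rational(5093, 2)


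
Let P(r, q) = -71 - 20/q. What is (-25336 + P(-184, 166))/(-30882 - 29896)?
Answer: 2108791/5044574 ≈ 0.41803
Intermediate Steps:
P(r, q) = -71 - 20/q
(-25336 + P(-184, 166))/(-30882 - 29896) = (-25336 + (-71 - 20/166))/(-30882 - 29896) = (-25336 + (-71 - 20*1/166))/(-60778) = (-25336 + (-71 - 10/83))*(-1/60778) = (-25336 - 5903/83)*(-1/60778) = -2108791/83*(-1/60778) = 2108791/5044574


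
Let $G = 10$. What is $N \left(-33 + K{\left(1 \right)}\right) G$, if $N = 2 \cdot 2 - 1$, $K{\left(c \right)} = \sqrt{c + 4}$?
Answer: $-990 + 30 \sqrt{5} \approx -922.92$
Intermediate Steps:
$K{\left(c \right)} = \sqrt{4 + c}$
$N = 3$ ($N = 4 - 1 = 3$)
$N \left(-33 + K{\left(1 \right)}\right) G = 3 \left(-33 + \sqrt{4 + 1}\right) 10 = 3 \left(-33 + \sqrt{5}\right) 10 = 3 \left(-330 + 10 \sqrt{5}\right) = -990 + 30 \sqrt{5}$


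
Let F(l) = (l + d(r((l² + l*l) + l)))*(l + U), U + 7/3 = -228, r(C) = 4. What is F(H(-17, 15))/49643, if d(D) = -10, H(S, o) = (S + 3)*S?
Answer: 1748/49643 ≈ 0.035211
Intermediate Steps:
H(S, o) = S*(3 + S) (H(S, o) = (3 + S)*S = S*(3 + S))
U = -691/3 (U = -7/3 - 228 = -691/3 ≈ -230.33)
F(l) = (-10 + l)*(-691/3 + l) (F(l) = (l - 10)*(l - 691/3) = (-10 + l)*(-691/3 + l))
F(H(-17, 15))/49643 = (6910/3 + (-17*(3 - 17))² - (-12257)*(3 - 17)/3)/49643 = (6910/3 + (-17*(-14))² - (-12257)*(-14)/3)*(1/49643) = (6910/3 + 238² - 721/3*238)*(1/49643) = (6910/3 + 56644 - 171598/3)*(1/49643) = 1748*(1/49643) = 1748/49643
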